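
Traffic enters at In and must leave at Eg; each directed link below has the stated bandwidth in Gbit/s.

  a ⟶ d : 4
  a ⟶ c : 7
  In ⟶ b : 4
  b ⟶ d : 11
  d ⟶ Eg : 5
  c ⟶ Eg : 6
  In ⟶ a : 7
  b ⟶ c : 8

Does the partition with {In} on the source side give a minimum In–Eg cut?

Given cut capacity: 7 + 4 = 11.
Augment In→a→c→Eg: bottleneck 6, flow now 6.
Augment In→a→d→Eg: bottleneck 1, flow now 7.
Augment In→b→d→Eg: bottleneck 4, flow now 11.
No augmenting path remains; maximum flow = 11.
Cut capacity 11 equals the max flow, so it is a minimum cut.

Yes — it is a minimum cut (capacity 11).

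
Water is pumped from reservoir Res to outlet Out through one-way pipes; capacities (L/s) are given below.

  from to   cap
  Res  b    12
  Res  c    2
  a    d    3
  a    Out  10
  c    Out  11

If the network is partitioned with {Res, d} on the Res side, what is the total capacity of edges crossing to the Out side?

14

Edges leaving {Res, d}: Res→b (12), Res→c (2).
Cut capacity = 12 + 2 = 14.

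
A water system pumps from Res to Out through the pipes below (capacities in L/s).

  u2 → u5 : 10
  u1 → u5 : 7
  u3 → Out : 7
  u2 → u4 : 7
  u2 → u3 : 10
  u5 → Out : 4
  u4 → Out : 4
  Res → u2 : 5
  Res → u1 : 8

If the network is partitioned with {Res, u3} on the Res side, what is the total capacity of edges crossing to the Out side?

20

Edges leaving {Res, u3}: Res→u1 (8), Res→u2 (5), u3→Out (7).
Cut capacity = 8 + 5 + 7 = 20.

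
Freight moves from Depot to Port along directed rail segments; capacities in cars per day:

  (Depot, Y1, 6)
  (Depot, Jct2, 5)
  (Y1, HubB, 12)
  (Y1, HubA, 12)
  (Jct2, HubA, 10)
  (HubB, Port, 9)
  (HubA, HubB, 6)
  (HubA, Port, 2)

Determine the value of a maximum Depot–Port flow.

Augment Depot→Y1→HubB→Port: bottleneck 6, flow now 6.
Augment Depot→Jct2→HubA→Port: bottleneck 2, flow now 8.
Augment Depot→Jct2→HubA→HubB→Port: bottleneck 3, flow now 11.
No augmenting path remains; maximum flow = 11.
In the residual graph, reachable from Depot: {Depot}.
Min-cut edges: Depot→Y1 (6), Depot→Jct2 (5); capacity 6 + 5 = 11.
This cut is saturated, so no flow can exceed 11.

11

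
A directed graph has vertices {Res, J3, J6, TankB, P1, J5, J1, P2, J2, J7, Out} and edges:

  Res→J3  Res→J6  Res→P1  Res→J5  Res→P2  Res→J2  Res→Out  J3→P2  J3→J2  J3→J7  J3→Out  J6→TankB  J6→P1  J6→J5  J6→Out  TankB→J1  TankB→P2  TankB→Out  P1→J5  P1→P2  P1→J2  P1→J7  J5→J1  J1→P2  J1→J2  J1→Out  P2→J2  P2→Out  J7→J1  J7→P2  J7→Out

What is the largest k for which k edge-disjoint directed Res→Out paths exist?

6

Assign every edge capacity 1; by Menger, the answer equals the max flow.
Path Res→Out (+1); total 1.
Path Res→J3→Out (+1); total 2.
Path Res→J6→Out (+1); total 3.
Path Res→P2→Out (+1); total 4.
Path Res→P1→J7→Out (+1); total 5.
Path Res→J5→J1→Out (+1); total 6.
No residual Res→Out path; max flow = 6.
Certifying cut of size 6: {Res→J3, Res→J5, Res→J6, Res→Out, Res→P1, Res→P2}.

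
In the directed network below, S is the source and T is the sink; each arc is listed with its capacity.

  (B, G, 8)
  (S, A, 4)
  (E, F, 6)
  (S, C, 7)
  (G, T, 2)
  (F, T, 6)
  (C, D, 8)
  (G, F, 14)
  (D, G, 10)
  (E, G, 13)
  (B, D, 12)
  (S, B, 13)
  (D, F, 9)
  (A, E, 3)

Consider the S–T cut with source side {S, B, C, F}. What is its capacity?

Edges leaving {S, B, C, F}: S→A (4), B→D (12), B→G (8), C→D (8), F→T (6).
Cut capacity = 4 + 12 + 8 + 8 + 6 = 38.

38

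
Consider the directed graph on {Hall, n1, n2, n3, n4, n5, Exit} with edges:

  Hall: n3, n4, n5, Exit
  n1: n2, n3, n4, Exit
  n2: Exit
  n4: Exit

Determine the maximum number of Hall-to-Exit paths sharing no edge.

2

Assign every edge capacity 1; by Menger, the answer equals the max flow.
Path Hall→Exit (+1); total 1.
Path Hall→n4→Exit (+1); total 2.
No residual Hall→Exit path; max flow = 2.
Certifying cut of size 2: {Hall→Exit, Hall→n4}.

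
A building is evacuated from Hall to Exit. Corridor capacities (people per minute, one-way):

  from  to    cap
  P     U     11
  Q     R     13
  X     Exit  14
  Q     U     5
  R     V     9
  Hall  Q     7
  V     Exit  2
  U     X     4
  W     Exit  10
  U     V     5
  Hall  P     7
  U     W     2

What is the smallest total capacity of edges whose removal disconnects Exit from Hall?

Augment Hall→P→U→V→Exit: bottleneck 2, flow now 2.
Augment Hall→P→U→W→Exit: bottleneck 2, flow now 4.
Augment Hall→P→U→X→Exit: bottleneck 3, flow now 7.
Augment Hall→Q→U→X→Exit: bottleneck 1, flow now 8.
No augmenting path remains; maximum flow = 8.
By max-flow min-cut, the minimum cut capacity equals the max flow.
In the residual graph, reachable from Hall: {Hall, P, Q, R, U, V}.
Min-cut edges: U→W (2), U→X (4), V→Exit (2); capacity 2 + 4 + 2 = 8.

8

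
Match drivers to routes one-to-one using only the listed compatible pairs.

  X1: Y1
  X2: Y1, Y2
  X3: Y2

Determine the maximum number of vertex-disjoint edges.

2

Unit-capacity flow: source→left, listed edges, right→sink; max matching = max flow.
Augmenting path X1→Y1 (+1); matched 1.
Augmenting path X2→Y2 (+1); matched 2.
No augmenting path remains; maximum matching = 2.
König certificate: {Y1, Y2} is a vertex cover of size 2 (every listed pair touches it), so no matching can be larger.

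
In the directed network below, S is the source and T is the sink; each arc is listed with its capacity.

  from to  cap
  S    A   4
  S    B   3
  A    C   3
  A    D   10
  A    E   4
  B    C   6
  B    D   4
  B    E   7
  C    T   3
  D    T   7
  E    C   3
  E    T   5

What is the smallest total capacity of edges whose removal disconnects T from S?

Augment S→A→C→T: bottleneck 3, flow now 3.
Augment S→A→D→T: bottleneck 1, flow now 4.
Augment S→B→D→T: bottleneck 3, flow now 7.
No augmenting path remains; maximum flow = 7.
By max-flow min-cut, the minimum cut capacity equals the max flow.
In the residual graph, reachable from S: {S}.
Min-cut edges: S→A (4), S→B (3); capacity 4 + 3 = 7.

7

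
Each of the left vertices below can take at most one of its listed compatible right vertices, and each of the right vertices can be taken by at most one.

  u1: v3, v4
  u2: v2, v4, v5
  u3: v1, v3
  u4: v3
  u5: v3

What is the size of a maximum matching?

4

Unit-capacity flow: source→left, listed edges, right→sink; max matching = max flow.
Augmenting path u1→v3 (+1); matched 1.
Augmenting path u2→v2 (+1); matched 2.
Augmenting path u3→v1 (+1); matched 3.
Augmenting path u4→v3→u1→v4 (+1); matched 4.
No augmenting path remains; maximum matching = 4.
König certificate: {u1, u2, u3, v3} is a vertex cover of size 4 (every listed pair touches it), so no matching can be larger.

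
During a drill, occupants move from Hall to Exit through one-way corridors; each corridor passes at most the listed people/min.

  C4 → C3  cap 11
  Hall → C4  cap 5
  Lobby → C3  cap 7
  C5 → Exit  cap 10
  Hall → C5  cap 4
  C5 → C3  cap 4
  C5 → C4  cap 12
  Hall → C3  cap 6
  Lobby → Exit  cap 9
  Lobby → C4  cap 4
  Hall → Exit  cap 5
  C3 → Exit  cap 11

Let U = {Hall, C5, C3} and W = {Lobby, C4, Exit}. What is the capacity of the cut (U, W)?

Edges leaving {Hall, C5, C3}: Hall→C4 (5), Hall→Exit (5), C5→C4 (12), C5→Exit (10), C3→Exit (11).
Cut capacity = 5 + 5 + 12 + 10 + 11 = 43.

43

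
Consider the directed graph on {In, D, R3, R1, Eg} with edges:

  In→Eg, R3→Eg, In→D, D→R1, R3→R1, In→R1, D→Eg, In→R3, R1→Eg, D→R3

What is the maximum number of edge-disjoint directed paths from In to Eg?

4

Assign every edge capacity 1; by Menger, the answer equals the max flow.
Path In→Eg (+1); total 1.
Path In→D→Eg (+1); total 2.
Path In→R3→Eg (+1); total 3.
Path In→R1→Eg (+1); total 4.
No residual In→Eg path; max flow = 4.
Certifying cut of size 4: {In→D, In→Eg, In→R1, In→R3}.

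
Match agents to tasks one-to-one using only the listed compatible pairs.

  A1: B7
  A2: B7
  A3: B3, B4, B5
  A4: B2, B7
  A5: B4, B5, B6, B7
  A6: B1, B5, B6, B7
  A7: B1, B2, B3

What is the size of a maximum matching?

6

Unit-capacity flow: source→left, listed edges, right→sink; max matching = max flow.
Augmenting path A1→B7 (+1); matched 1.
Augmenting path A3→B3 (+1); matched 2.
Augmenting path A4→B2 (+1); matched 3.
Augmenting path A5→B4 (+1); matched 4.
Augmenting path A6→B1 (+1); matched 5.
Augmenting path A7→B1→A6→B5 (+1); matched 6.
No augmenting path remains; maximum matching = 6.
König certificate: {A3, A4, A5, A6, A7, B7} is a vertex cover of size 6 (every listed pair touches it), so no matching can be larger.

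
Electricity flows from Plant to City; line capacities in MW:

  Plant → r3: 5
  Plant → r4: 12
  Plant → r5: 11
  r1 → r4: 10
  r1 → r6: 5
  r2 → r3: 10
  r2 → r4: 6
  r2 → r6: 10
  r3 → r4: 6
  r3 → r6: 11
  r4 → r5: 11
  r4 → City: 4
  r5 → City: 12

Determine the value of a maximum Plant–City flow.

Augment Plant→r4→City: bottleneck 4, flow now 4.
Augment Plant→r5→City: bottleneck 11, flow now 15.
Augment Plant→r4→r5→City: bottleneck 1, flow now 16.
No augmenting path remains; maximum flow = 16.
In the residual graph, reachable from Plant: {Plant, r3, r4, r5, r6}.
Min-cut edges: r4→City (4), r5→City (12); capacity 4 + 12 = 16.
This cut is saturated, so no flow can exceed 16.

16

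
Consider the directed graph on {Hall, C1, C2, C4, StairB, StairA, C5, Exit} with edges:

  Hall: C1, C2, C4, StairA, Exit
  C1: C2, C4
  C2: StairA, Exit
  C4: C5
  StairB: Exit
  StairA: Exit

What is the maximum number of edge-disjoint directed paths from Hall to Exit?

Assign every edge capacity 1; by Menger, the answer equals the max flow.
Path Hall→Exit (+1); total 1.
Path Hall→C2→Exit (+1); total 2.
Path Hall→StairA→Exit (+1); total 3.
No residual Hall→Exit path; max flow = 3.
Certifying cut of size 3: {C2→Exit, Hall→Exit, StairA→Exit}.

3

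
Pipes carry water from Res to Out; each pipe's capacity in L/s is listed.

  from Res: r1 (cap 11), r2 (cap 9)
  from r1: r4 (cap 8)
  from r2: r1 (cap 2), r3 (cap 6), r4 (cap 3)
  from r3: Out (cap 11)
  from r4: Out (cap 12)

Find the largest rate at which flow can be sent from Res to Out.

Augment Res→r1→r4→Out: bottleneck 8, flow now 8.
Augment Res→r2→r3→Out: bottleneck 6, flow now 14.
Augment Res→r2→r4→Out: bottleneck 3, flow now 17.
No augmenting path remains; maximum flow = 17.
In the residual graph, reachable from Res: {Res, r1}.
Min-cut edges: Res→r2 (9), r1→r4 (8); capacity 9 + 8 = 17.
This cut is saturated, so no flow can exceed 17.

17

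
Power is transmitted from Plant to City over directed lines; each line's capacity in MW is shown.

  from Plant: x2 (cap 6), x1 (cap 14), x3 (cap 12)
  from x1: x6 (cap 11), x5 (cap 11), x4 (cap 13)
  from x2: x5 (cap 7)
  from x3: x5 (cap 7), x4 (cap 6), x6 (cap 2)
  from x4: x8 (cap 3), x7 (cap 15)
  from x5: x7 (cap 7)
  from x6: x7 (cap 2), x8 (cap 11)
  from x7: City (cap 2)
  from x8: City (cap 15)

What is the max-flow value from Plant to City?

16

Augment Plant→x1→x4→x7→City: bottleneck 2, flow now 2.
Augment Plant→x1→x4→x8→City: bottleneck 3, flow now 5.
Augment Plant→x1→x6→x8→City: bottleneck 9, flow now 14.
Augment Plant→x3→x6→x8→City: bottleneck 2, flow now 16.
No augmenting path remains; maximum flow = 16.
In the residual graph, reachable from Plant: {Plant, x1, x2, x3, x4, x5, x6, x7}.
Min-cut edges: x4→x8 (3), x6→x8 (11), x7→City (2); capacity 3 + 11 + 2 = 16.
This cut is saturated, so no flow can exceed 16.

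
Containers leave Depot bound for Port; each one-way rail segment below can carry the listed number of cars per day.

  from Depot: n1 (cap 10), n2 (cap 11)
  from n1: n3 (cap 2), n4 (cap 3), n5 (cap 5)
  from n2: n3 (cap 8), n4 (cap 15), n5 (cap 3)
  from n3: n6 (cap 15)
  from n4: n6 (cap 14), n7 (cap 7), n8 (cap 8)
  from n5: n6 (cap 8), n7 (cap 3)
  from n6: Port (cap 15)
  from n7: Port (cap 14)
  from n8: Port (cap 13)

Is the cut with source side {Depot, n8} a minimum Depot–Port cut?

No — its capacity is 34, but the minimum cut has capacity 21.

Given cut capacity: 10 + 11 + 13 = 34.
Augment Depot→n1→n3→n6→Port: bottleneck 2, flow now 2.
Augment Depot→n1→n4→n6→Port: bottleneck 3, flow now 5.
Augment Depot→n1→n5→n6→Port: bottleneck 5, flow now 10.
Augment Depot→n2→n3→n6→Port: bottleneck 5, flow now 15.
Augment Depot→n2→n4→n7→Port: bottleneck 6, flow now 21.
No augmenting path remains; maximum flow = 21.
In the residual graph, reachable from Depot: {Depot}.
Min-cut edges: Depot→n1 (10), Depot→n2 (11); capacity 10 + 11 = 21.
Cut capacity 34 exceeds the max flow 21, so it is not minimum.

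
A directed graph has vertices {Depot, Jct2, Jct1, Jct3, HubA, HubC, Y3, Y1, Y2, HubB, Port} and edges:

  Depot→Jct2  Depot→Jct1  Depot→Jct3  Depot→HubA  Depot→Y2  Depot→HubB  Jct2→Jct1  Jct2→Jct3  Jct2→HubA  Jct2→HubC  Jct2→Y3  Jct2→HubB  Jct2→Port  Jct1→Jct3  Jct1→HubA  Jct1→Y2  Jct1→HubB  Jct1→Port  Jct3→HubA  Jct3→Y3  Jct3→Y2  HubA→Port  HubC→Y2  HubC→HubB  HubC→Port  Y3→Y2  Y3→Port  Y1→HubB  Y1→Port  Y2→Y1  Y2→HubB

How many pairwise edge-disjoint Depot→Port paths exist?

Assign every edge capacity 1; by Menger, the answer equals the max flow.
Path Depot→Jct2→Port (+1); total 1.
Path Depot→Jct1→Port (+1); total 2.
Path Depot→HubA→Port (+1); total 3.
Path Depot→Jct3→Y3→Port (+1); total 4.
Path Depot→Y2→Y1→Port (+1); total 5.
No residual Depot→Port path; max flow = 5.
Certifying cut of size 5: {Depot→HubA, Depot→Jct1, Depot→Jct2, Depot→Jct3, Depot→Y2}.

5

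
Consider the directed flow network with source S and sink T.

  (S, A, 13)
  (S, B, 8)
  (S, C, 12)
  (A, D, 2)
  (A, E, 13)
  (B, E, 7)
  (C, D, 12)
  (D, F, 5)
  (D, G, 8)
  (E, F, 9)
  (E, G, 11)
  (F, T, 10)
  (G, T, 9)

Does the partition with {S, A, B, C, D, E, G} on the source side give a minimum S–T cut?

Given cut capacity: 5 + 9 + 9 = 23.
Augment S→A→D→F→T: bottleneck 2, flow now 2.
Augment S→A→E→F→T: bottleneck 8, flow now 10.
Augment S→A→E→G→T: bottleneck 3, flow now 13.
Augment S→B→E→G→T: bottleneck 6, flow now 19.
No augmenting path remains; maximum flow = 19.
In the residual graph, reachable from S: {S, A, B, C, D, E, F, G}.
Min-cut edges: F→T (10), G→T (9); capacity 10 + 9 = 19.
Cut capacity 23 exceeds the max flow 19, so it is not minimum.

No — its capacity is 23, but the minimum cut has capacity 19.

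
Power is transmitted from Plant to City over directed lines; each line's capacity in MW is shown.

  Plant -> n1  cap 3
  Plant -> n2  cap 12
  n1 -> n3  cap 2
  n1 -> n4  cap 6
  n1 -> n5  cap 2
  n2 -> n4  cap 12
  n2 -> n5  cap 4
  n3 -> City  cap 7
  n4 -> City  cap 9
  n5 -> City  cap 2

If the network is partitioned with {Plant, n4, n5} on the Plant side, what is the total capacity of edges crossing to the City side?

Edges leaving {Plant, n4, n5}: Plant→n1 (3), Plant→n2 (12), n4→City (9), n5→City (2).
Cut capacity = 3 + 12 + 9 + 2 = 26.

26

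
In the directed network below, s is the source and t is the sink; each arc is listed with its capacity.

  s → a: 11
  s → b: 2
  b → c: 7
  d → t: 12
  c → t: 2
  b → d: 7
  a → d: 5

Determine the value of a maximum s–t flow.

7

Augment s→a→d→t: bottleneck 5, flow now 5.
Augment s→b→c→t: bottleneck 2, flow now 7.
No augmenting path remains; maximum flow = 7.
In the residual graph, reachable from s: {s, a}.
Min-cut edges: s→b (2), a→d (5); capacity 2 + 5 = 7.
This cut is saturated, so no flow can exceed 7.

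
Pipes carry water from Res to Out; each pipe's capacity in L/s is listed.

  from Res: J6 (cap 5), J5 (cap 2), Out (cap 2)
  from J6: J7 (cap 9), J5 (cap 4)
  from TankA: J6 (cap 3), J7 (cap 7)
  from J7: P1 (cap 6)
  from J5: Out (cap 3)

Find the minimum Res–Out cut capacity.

Augment Res→Out: bottleneck 2, flow now 2.
Augment Res→J5→Out: bottleneck 2, flow now 4.
Augment Res→J6→J5→Out: bottleneck 1, flow now 5.
No augmenting path remains; maximum flow = 5.
By max-flow min-cut, the minimum cut capacity equals the max flow.
In the residual graph, reachable from Res: {Res, J6, J7, J5, P1}.
Min-cut edges: Res→Out (2), J5→Out (3); capacity 2 + 3 = 5.

5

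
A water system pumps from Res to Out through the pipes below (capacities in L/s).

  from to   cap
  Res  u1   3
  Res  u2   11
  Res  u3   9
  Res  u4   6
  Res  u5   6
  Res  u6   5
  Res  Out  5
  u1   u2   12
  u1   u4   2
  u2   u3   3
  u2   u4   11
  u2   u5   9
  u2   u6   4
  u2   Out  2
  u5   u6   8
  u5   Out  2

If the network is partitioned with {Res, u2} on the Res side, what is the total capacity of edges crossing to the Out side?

63

Edges leaving {Res, u2}: Res→u1 (3), Res→u3 (9), Res→u4 (6), Res→u5 (6), Res→u6 (5), Res→Out (5), u2→u3 (3), u2→u4 (11), u2→u5 (9), u2→u6 (4), u2→Out (2).
Cut capacity = 3 + 9 + 6 + 6 + 5 + 5 + 3 + 11 + 9 + 4 + 2 = 63.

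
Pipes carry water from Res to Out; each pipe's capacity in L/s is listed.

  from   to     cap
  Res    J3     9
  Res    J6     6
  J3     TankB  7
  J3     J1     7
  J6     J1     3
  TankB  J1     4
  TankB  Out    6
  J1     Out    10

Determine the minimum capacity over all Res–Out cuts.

Augment Res→J3→TankB→Out: bottleneck 6, flow now 6.
Augment Res→J3→J1→Out: bottleneck 3, flow now 9.
Augment Res→J6→J1→Out: bottleneck 3, flow now 12.
No augmenting path remains; maximum flow = 12.
By max-flow min-cut, the minimum cut capacity equals the max flow.
In the residual graph, reachable from Res: {Res, J6}.
Min-cut edges: Res→J3 (9), J6→J1 (3); capacity 9 + 3 = 12.

12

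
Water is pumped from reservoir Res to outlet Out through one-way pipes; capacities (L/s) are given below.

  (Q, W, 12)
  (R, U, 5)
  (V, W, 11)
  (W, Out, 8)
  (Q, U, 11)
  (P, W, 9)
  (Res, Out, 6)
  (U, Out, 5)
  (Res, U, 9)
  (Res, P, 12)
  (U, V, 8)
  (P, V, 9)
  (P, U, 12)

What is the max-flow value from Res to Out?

19

Augment Res→Out: bottleneck 6, flow now 6.
Augment Res→U→Out: bottleneck 5, flow now 11.
Augment Res→P→W→Out: bottleneck 8, flow now 19.
No augmenting path remains; maximum flow = 19.
In the residual graph, reachable from Res: {Res, P, U, V, W}.
Min-cut edges: Res→Out (6), U→Out (5), W→Out (8); capacity 6 + 5 + 8 = 19.
This cut is saturated, so no flow can exceed 19.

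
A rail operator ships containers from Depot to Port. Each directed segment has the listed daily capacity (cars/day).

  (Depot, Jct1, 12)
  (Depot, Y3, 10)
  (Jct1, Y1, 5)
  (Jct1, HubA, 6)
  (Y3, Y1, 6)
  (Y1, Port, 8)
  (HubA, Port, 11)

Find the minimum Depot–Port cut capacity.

Augment Depot→Jct1→Y1→Port: bottleneck 5, flow now 5.
Augment Depot→Jct1→HubA→Port: bottleneck 6, flow now 11.
Augment Depot→Y3→Y1→Port: bottleneck 3, flow now 14.
No augmenting path remains; maximum flow = 14.
By max-flow min-cut, the minimum cut capacity equals the max flow.
In the residual graph, reachable from Depot: {Depot, Jct1, Y3, Y1}.
Min-cut edges: Jct1→HubA (6), Y1→Port (8); capacity 6 + 8 = 14.

14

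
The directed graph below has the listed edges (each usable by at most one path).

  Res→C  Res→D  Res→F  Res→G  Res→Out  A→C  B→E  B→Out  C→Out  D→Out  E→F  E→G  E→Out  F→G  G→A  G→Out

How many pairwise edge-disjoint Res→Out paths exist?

4

Assign every edge capacity 1; by Menger, the answer equals the max flow.
Path Res→Out (+1); total 1.
Path Res→C→Out (+1); total 2.
Path Res→D→Out (+1); total 3.
Path Res→G→Out (+1); total 4.
No residual Res→Out path; max flow = 4.
Certifying cut of size 4: {C→Out, G→Out, Res→D, Res→Out}.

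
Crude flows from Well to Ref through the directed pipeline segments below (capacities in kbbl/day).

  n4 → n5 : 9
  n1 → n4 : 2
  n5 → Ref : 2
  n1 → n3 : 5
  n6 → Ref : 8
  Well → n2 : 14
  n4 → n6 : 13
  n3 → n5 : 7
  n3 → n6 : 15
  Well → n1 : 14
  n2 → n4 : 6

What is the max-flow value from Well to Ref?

Augment Well→n1→n3→n5→Ref: bottleneck 2, flow now 2.
Augment Well→n1→n3→n6→Ref: bottleneck 3, flow now 5.
Augment Well→n1→n4→n6→Ref: bottleneck 2, flow now 7.
Augment Well→n2→n4→n6→Ref: bottleneck 3, flow now 10.
No augmenting path remains; maximum flow = 10.
In the residual graph, reachable from Well: {Well, n1, n2, n3, n4, n5, n6}.
Min-cut edges: n5→Ref (2), n6→Ref (8); capacity 2 + 8 = 10.
This cut is saturated, so no flow can exceed 10.

10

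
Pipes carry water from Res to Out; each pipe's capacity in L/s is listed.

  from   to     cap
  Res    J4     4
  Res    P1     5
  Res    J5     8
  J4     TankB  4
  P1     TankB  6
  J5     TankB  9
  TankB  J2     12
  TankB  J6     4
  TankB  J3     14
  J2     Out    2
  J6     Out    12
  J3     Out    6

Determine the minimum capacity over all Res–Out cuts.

Augment Res→J4→TankB→J2→Out: bottleneck 2, flow now 2.
Augment Res→J4→TankB→J6→Out: bottleneck 2, flow now 4.
Augment Res→P1→TankB→J6→Out: bottleneck 2, flow now 6.
Augment Res→P1→TankB→J3→Out: bottleneck 3, flow now 9.
Augment Res→J5→TankB→J3→Out: bottleneck 3, flow now 12.
No augmenting path remains; maximum flow = 12.
By max-flow min-cut, the minimum cut capacity equals the max flow.
In the residual graph, reachable from Res: {Res, J4, P1, J5, TankB, J2, J3}.
Min-cut edges: TankB→J6 (4), J2→Out (2), J3→Out (6); capacity 4 + 2 + 6 = 12.

12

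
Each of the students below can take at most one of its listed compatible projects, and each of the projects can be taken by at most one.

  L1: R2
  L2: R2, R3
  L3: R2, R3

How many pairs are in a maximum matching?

2

Unit-capacity flow: source→left, listed edges, right→sink; max matching = max flow.
Augmenting path L1→R2 (+1); matched 1.
Augmenting path L2→R3 (+1); matched 2.
No augmenting path remains; maximum matching = 2.
König certificate: {R2, R3} is a vertex cover of size 2 (every listed pair touches it), so no matching can be larger.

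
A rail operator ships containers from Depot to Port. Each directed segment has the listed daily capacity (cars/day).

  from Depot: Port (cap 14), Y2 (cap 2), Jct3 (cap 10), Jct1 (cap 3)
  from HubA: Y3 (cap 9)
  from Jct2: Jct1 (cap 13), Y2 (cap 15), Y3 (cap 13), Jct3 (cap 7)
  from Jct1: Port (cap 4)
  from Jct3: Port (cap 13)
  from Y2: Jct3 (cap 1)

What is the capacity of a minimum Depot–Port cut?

28

Augment Depot→Port: bottleneck 14, flow now 14.
Augment Depot→Jct1→Port: bottleneck 3, flow now 17.
Augment Depot→Jct3→Port: bottleneck 10, flow now 27.
Augment Depot→Y2→Jct3→Port: bottleneck 1, flow now 28.
No augmenting path remains; maximum flow = 28.
By max-flow min-cut, the minimum cut capacity equals the max flow.
In the residual graph, reachable from Depot: {Depot, Y2}.
Min-cut edges: Depot→Jct1 (3), Depot→Jct3 (10), Depot→Port (14), Y2→Jct3 (1); capacity 3 + 10 + 14 + 1 = 28.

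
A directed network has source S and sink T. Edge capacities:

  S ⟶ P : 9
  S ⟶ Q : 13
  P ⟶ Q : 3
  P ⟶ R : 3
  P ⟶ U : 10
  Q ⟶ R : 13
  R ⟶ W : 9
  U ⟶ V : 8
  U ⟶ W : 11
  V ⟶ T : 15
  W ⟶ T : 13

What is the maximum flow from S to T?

Augment S→P→R→W→T: bottleneck 3, flow now 3.
Augment S→P→U→V→T: bottleneck 6, flow now 9.
Augment S→Q→R→W→T: bottleneck 6, flow now 15.
Augment S→Q→R→P→U→V→T: bottleneck 2, flow now 17. (uses reverse residual edge)
Augment S→Q→R→P→U→W→T: bottleneck 1, flow now 18. (uses reverse residual edge)
No augmenting path remains; maximum flow = 18.
In the residual graph, reachable from S: {S, Q, R}.
Min-cut edges: S→P (9), R→W (9); capacity 9 + 9 = 18.
This cut is saturated, so no flow can exceed 18.

18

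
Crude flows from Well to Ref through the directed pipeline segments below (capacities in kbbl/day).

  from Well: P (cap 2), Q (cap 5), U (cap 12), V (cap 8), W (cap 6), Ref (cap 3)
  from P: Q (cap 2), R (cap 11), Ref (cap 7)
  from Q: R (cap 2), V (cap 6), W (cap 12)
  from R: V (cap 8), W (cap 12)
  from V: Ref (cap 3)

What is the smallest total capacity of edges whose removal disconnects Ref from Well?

Augment Well→Ref: bottleneck 3, flow now 3.
Augment Well→P→Ref: bottleneck 2, flow now 5.
Augment Well→V→Ref: bottleneck 3, flow now 8.
No augmenting path remains; maximum flow = 8.
By max-flow min-cut, the minimum cut capacity equals the max flow.
In the residual graph, reachable from Well: {Well, Q, R, U, V, W}.
Min-cut edges: Well→P (2), Well→Ref (3), V→Ref (3); capacity 2 + 3 + 3 = 8.

8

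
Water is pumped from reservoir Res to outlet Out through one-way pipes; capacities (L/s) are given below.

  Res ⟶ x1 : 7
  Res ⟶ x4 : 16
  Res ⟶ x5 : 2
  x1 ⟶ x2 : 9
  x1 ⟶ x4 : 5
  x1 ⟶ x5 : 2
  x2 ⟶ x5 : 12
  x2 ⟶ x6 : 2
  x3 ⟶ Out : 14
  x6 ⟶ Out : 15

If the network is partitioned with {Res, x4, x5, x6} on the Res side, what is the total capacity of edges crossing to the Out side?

Edges leaving {Res, x4, x5, x6}: Res→x1 (7), x6→Out (15).
Cut capacity = 7 + 15 = 22.

22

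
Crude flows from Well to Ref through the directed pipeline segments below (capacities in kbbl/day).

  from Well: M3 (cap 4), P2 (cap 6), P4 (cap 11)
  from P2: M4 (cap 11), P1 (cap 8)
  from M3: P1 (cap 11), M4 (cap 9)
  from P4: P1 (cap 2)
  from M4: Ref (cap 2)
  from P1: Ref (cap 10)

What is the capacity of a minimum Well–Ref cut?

12

Augment Well→P2→M4→Ref: bottleneck 2, flow now 2.
Augment Well→P2→P1→Ref: bottleneck 4, flow now 6.
Augment Well→M3→P1→Ref: bottleneck 4, flow now 10.
Augment Well→P4→P1→Ref: bottleneck 2, flow now 12.
No augmenting path remains; maximum flow = 12.
By max-flow min-cut, the minimum cut capacity equals the max flow.
In the residual graph, reachable from Well: {Well, P4}.
Min-cut edges: Well→P2 (6), Well→M3 (4), P4→P1 (2); capacity 6 + 4 + 2 = 12.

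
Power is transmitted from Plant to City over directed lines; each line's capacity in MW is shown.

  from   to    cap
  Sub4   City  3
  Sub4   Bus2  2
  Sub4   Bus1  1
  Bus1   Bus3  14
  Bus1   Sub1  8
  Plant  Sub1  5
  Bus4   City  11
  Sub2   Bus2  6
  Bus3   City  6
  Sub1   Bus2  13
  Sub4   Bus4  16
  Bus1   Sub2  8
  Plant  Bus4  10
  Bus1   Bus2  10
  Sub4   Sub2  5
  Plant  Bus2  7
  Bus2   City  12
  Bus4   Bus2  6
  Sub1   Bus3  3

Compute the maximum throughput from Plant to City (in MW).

Augment Plant→Bus4→City: bottleneck 10, flow now 10.
Augment Plant→Bus2→City: bottleneck 7, flow now 17.
Augment Plant→Sub1→Bus3→City: bottleneck 3, flow now 20.
Augment Plant→Sub1→Bus2→City: bottleneck 2, flow now 22.
No augmenting path remains; maximum flow = 22.
In the residual graph, reachable from Plant: {Plant}.
Min-cut edges: Plant→Sub1 (5), Plant→Bus4 (10), Plant→Bus2 (7); capacity 5 + 10 + 7 = 22.
This cut is saturated, so no flow can exceed 22.

22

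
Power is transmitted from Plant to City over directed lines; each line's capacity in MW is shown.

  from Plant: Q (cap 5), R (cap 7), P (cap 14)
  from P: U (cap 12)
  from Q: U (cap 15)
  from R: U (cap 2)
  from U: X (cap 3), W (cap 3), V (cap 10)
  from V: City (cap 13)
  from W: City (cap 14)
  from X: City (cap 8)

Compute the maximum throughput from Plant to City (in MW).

Augment Plant→P→U→V→City: bottleneck 10, flow now 10.
Augment Plant→P→U→W→City: bottleneck 2, flow now 12.
Augment Plant→Q→U→W→City: bottleneck 1, flow now 13.
Augment Plant→Q→U→X→City: bottleneck 3, flow now 16.
No augmenting path remains; maximum flow = 16.
In the residual graph, reachable from Plant: {Plant, P, Q, R, U}.
Min-cut edges: U→V (10), U→W (3), U→X (3); capacity 10 + 3 + 3 = 16.
This cut is saturated, so no flow can exceed 16.

16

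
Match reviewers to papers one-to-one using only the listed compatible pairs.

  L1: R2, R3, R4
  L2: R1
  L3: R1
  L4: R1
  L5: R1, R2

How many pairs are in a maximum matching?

3

Unit-capacity flow: source→left, listed edges, right→sink; max matching = max flow.
Augmenting path L1→R2 (+1); matched 1.
Augmenting path L2→R1 (+1); matched 2.
Augmenting path L5→R2→L1→R3 (+1); matched 3.
No augmenting path remains; maximum matching = 3.
König certificate: {L1, L5, R1} is a vertex cover of size 3 (every listed pair touches it), so no matching can be larger.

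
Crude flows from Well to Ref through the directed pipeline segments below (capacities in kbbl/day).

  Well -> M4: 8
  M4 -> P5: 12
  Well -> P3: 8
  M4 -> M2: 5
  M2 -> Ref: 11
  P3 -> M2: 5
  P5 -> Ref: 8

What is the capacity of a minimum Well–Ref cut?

Augment Well→M4→M2→Ref: bottleneck 5, flow now 5.
Augment Well→M4→P5→Ref: bottleneck 3, flow now 8.
Augment Well→P3→M2→Ref: bottleneck 5, flow now 13.
No augmenting path remains; maximum flow = 13.
By max-flow min-cut, the minimum cut capacity equals the max flow.
In the residual graph, reachable from Well: {Well, P3}.
Min-cut edges: Well→M4 (8), P3→M2 (5); capacity 8 + 5 = 13.

13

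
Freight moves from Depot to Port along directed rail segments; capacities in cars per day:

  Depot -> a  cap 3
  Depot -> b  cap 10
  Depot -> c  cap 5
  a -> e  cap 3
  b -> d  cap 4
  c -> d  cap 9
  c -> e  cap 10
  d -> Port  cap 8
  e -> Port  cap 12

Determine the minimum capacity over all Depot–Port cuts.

Augment Depot→a→e→Port: bottleneck 3, flow now 3.
Augment Depot→b→d→Port: bottleneck 4, flow now 7.
Augment Depot→c→d→Port: bottleneck 4, flow now 11.
Augment Depot→c→e→Port: bottleneck 1, flow now 12.
No augmenting path remains; maximum flow = 12.
By max-flow min-cut, the minimum cut capacity equals the max flow.
In the residual graph, reachable from Depot: {Depot, b}.
Min-cut edges: Depot→a (3), Depot→c (5), b→d (4); capacity 3 + 5 + 4 = 12.

12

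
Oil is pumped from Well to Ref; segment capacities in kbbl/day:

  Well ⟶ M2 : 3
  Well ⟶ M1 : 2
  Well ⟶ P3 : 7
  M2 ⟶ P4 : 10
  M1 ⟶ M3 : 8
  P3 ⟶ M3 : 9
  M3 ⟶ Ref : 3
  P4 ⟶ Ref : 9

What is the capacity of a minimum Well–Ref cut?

6

Augment Well→M2→P4→Ref: bottleneck 3, flow now 3.
Augment Well→M1→M3→Ref: bottleneck 2, flow now 5.
Augment Well→P3→M3→Ref: bottleneck 1, flow now 6.
No augmenting path remains; maximum flow = 6.
By max-flow min-cut, the minimum cut capacity equals the max flow.
In the residual graph, reachable from Well: {Well, M1, P3, M3}.
Min-cut edges: Well→M2 (3), M3→Ref (3); capacity 3 + 3 = 6.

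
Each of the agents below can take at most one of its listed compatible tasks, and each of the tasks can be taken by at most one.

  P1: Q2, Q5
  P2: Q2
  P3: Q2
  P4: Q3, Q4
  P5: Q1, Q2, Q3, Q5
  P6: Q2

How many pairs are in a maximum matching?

Unit-capacity flow: source→left, listed edges, right→sink; max matching = max flow.
Augmenting path P1→Q2 (+1); matched 1.
Augmenting path P4→Q3 (+1); matched 2.
Augmenting path P5→Q1 (+1); matched 3.
Augmenting path P2→Q2→P1→Q5 (+1); matched 4.
No augmenting path remains; maximum matching = 4.
König certificate: {P1, P4, P5, Q2} is a vertex cover of size 4 (every listed pair touches it), so no matching can be larger.

4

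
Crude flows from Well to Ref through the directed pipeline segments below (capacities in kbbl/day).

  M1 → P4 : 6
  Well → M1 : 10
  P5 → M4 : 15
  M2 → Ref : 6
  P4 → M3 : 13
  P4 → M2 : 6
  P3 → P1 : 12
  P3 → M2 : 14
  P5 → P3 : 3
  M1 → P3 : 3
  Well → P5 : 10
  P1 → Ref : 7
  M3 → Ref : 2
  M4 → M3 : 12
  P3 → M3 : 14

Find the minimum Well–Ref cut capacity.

14

Augment Well→M1→P3→M2→Ref: bottleneck 3, flow now 3.
Augment Well→M1→P4→M2→Ref: bottleneck 3, flow now 6.
Augment Well→M1→P4→M3→Ref: bottleneck 2, flow now 8.
Augment Well→P5→P3→P1→Ref: bottleneck 3, flow now 11.
Augment Well→M1→P4→M2→P3→P1→Ref: bottleneck 1, flow now 12. (uses reverse residual edge)
Augment Well→P5→M4→M3→P4→M2→P3→P1→Ref: bottleneck 2, flow now 14. (uses reverse residual edge)
No augmenting path remains; maximum flow = 14.
By max-flow min-cut, the minimum cut capacity equals the max flow.
In the residual graph, reachable from Well: {Well, M1, P5, M4, M3}.
Min-cut edges: M1→P3 (3), M1→P4 (6), P5→P3 (3), M3→Ref (2); capacity 3 + 6 + 3 + 2 = 14.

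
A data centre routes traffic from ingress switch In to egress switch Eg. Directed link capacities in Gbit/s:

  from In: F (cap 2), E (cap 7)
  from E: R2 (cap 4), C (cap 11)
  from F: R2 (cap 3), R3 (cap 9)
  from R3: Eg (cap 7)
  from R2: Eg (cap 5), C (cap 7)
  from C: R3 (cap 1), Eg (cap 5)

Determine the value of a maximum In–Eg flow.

Augment In→E→R2→Eg: bottleneck 4, flow now 4.
Augment In→E→C→Eg: bottleneck 3, flow now 7.
Augment In→F→R3→Eg: bottleneck 2, flow now 9.
No augmenting path remains; maximum flow = 9.
In the residual graph, reachable from In: {In}.
Min-cut edges: In→E (7), In→F (2); capacity 7 + 2 = 9.
This cut is saturated, so no flow can exceed 9.

9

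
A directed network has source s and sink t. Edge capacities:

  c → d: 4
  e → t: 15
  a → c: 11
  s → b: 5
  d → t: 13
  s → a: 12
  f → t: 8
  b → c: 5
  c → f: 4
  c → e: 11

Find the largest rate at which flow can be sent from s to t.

16

Augment s→a→c→d→t: bottleneck 4, flow now 4.
Augment s→a→c→e→t: bottleneck 7, flow now 11.
Augment s→b→c→e→t: bottleneck 4, flow now 15.
Augment s→b→c→f→t: bottleneck 1, flow now 16.
No augmenting path remains; maximum flow = 16.
In the residual graph, reachable from s: {s, a}.
Min-cut edges: s→b (5), a→c (11); capacity 5 + 11 = 16.
This cut is saturated, so no flow can exceed 16.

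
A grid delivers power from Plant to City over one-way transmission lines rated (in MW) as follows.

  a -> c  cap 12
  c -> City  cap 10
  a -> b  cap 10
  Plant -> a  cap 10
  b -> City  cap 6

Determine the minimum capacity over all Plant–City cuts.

Augment Plant→a→b→City: bottleneck 6, flow now 6.
Augment Plant→a→c→City: bottleneck 4, flow now 10.
No augmenting path remains; maximum flow = 10.
By max-flow min-cut, the minimum cut capacity equals the max flow.
In the residual graph, reachable from Plant: {Plant}.
Min-cut edges: Plant→a (10); capacity 10 = 10.

10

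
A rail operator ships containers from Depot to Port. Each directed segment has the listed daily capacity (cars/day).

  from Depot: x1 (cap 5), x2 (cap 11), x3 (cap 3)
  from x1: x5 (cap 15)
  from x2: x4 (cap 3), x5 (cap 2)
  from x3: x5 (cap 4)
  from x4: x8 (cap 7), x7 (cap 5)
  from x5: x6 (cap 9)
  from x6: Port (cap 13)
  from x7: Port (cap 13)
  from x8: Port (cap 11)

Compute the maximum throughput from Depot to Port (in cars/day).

Augment Depot→x1→x5→x6→Port: bottleneck 5, flow now 5.
Augment Depot→x2→x4→x7→Port: bottleneck 3, flow now 8.
Augment Depot→x2→x5→x6→Port: bottleneck 2, flow now 10.
Augment Depot→x3→x5→x6→Port: bottleneck 2, flow now 12.
No augmenting path remains; maximum flow = 12.
In the residual graph, reachable from Depot: {Depot, x1, x2, x3, x5}.
Min-cut edges: x2→x4 (3), x5→x6 (9); capacity 3 + 9 = 12.
This cut is saturated, so no flow can exceed 12.

12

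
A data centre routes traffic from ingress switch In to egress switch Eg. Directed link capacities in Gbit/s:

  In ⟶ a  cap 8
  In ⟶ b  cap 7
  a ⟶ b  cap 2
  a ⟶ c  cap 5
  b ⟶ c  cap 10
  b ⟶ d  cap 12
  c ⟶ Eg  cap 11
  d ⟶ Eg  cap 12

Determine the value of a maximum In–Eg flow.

Augment In→a→c→Eg: bottleneck 5, flow now 5.
Augment In→b→c→Eg: bottleneck 6, flow now 11.
Augment In→b→d→Eg: bottleneck 1, flow now 12.
Augment In→a→b→d→Eg: bottleneck 2, flow now 14.
No augmenting path remains; maximum flow = 14.
In the residual graph, reachable from In: {In, a}.
Min-cut edges: In→b (7), a→b (2), a→c (5); capacity 7 + 2 + 5 = 14.
This cut is saturated, so no flow can exceed 14.

14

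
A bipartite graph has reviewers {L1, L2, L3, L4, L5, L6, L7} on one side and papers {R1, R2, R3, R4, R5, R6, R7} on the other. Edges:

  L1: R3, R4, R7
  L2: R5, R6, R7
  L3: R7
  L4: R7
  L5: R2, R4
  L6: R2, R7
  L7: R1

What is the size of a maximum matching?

Unit-capacity flow: source→left, listed edges, right→sink; max matching = max flow.
Augmenting path L1→R3 (+1); matched 1.
Augmenting path L2→R5 (+1); matched 2.
Augmenting path L3→R7 (+1); matched 3.
Augmenting path L5→R2 (+1); matched 4.
Augmenting path L7→R1 (+1); matched 5.
Augmenting path L6→R2→L5→R4 (+1); matched 6.
No augmenting path remains; maximum matching = 6.
König certificate: {L1, L2, L5, L6, L7, R7} is a vertex cover of size 6 (every listed pair touches it), so no matching can be larger.

6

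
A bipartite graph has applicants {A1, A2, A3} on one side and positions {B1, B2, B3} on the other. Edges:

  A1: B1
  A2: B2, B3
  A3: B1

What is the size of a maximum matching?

Unit-capacity flow: source→left, listed edges, right→sink; max matching = max flow.
Augmenting path A1→B1 (+1); matched 1.
Augmenting path A2→B2 (+1); matched 2.
No augmenting path remains; maximum matching = 2.
König certificate: {A2, B1} is a vertex cover of size 2 (every listed pair touches it), so no matching can be larger.

2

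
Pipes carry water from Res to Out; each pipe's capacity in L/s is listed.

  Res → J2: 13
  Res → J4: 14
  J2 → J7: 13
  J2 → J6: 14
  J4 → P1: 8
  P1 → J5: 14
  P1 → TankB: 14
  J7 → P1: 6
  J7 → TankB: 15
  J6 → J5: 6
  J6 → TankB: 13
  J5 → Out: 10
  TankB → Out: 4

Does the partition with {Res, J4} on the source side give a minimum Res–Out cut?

No — its capacity is 21, but the minimum cut has capacity 14.

Given cut capacity: 13 + 8 = 21.
Augment Res→J2→J7→TankB→Out: bottleneck 4, flow now 4.
Augment Res→J2→J6→J5→Out: bottleneck 6, flow now 10.
Augment Res→J4→P1→J5→Out: bottleneck 4, flow now 14.
No augmenting path remains; maximum flow = 14.
In the residual graph, reachable from Res: {Res, J2, J4, P1, J7, J6, J5, TankB}.
Min-cut edges: J5→Out (10), TankB→Out (4); capacity 10 + 4 = 14.
Cut capacity 21 exceeds the max flow 14, so it is not minimum.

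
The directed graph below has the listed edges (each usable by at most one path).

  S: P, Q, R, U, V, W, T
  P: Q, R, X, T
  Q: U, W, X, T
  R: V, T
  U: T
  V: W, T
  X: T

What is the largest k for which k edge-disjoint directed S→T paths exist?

Assign every edge capacity 1; by Menger, the answer equals the max flow.
Path S→T (+1); total 1.
Path S→P→T (+1); total 2.
Path S→Q→T (+1); total 3.
Path S→R→T (+1); total 4.
Path S→U→T (+1); total 5.
Path S→V→T (+1); total 6.
No residual S→T path; max flow = 6.
Certifying cut of size 6: {S→P, S→Q, S→R, S→T, S→U, S→V}.

6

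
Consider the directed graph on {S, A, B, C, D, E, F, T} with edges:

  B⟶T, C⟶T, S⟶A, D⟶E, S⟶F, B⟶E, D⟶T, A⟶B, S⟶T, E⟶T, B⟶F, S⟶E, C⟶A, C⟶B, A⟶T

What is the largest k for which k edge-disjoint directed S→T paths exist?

Assign every edge capacity 1; by Menger, the answer equals the max flow.
Path S→T (+1); total 1.
Path S→A→T (+1); total 2.
Path S→E→T (+1); total 3.
No residual S→T path; max flow = 3.
Certifying cut of size 3: {S→A, S→E, S→T}.

3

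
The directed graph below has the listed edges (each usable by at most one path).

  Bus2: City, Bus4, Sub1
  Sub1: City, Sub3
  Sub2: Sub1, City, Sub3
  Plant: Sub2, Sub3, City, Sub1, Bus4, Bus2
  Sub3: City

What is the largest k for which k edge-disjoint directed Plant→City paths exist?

Assign every edge capacity 1; by Menger, the answer equals the max flow.
Path Plant→City (+1); total 1.
Path Plant→Bus2→City (+1); total 2.
Path Plant→Sub2→City (+1); total 3.
Path Plant→Sub3→City (+1); total 4.
Path Plant→Sub1→City (+1); total 5.
No residual Plant→City path; max flow = 5.
Certifying cut of size 5: {Plant→Bus2, Plant→City, Plant→Sub1, Plant→Sub2, Plant→Sub3}.

5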